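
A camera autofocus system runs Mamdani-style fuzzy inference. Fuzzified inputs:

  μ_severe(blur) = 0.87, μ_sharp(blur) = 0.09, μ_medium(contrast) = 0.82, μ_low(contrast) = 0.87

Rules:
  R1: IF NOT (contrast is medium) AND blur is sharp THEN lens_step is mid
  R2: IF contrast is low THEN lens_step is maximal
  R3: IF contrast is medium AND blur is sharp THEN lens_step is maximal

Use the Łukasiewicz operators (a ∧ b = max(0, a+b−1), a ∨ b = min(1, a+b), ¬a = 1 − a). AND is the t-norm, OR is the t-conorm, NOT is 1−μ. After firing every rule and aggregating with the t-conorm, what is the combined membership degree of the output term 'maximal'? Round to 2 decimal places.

0.87

R1: ¬medium=1−0.82=0.18, sharp=0.09; AND[max(0, a+b−1)] → w = 0.00
R2: low=0.87 → w = 0.87
R3: medium=0.82, sharp=0.09; AND[max(0, a+b−1)] → w = 0.00
Rules with consequent 'maximal': {R2, R3} → strengths 0.87, 0.00
Aggregate via t-conorm [min(1, a+b)]: 0.87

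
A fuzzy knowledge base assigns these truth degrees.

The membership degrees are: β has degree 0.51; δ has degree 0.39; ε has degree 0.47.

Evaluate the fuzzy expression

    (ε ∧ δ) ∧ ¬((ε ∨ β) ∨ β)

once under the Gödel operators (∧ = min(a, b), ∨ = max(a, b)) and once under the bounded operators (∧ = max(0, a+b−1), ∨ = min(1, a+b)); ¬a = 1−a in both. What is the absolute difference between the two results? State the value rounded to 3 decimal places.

Under Gödel:
  ε ∧ δ = min(a, b) on (0.47, 0.39) = 0.39
  ε ∨ β = max(a, b) on (0.47, 0.51) = 0.51
  (ε ∨ β) ∨ β = max(a, b) on (0.51, 0.51) = 0.51
  ¬((ε ∨ β) ∨ β) = 1 − 0.51 = 0.49
  (ε ∧ δ) ∧ ¬((ε ∨ β) ∨ β) = min(a, b) on (0.39, 0.49) = 0.39
  → value = 0.3900
Under bounded:
  ε ∧ δ = max(0, a+b−1) on (0.47, 0.39) = 0.00
  ε ∨ β = min(1, a+b) on (0.47, 0.51) = 0.98
  (ε ∨ β) ∨ β = min(1, a+b) on (0.98, 0.51) = 1.00
  ¬((ε ∨ β) ∨ β) = 1 − 1.00 = 0.00
  (ε ∧ δ) ∧ ¬((ε ∨ β) ∨ β) = max(0, a+b−1) on (0.00, 0.00) = 0.00
  → value = 0.0000
|0.3900 − 0.0000| = 0.390

0.390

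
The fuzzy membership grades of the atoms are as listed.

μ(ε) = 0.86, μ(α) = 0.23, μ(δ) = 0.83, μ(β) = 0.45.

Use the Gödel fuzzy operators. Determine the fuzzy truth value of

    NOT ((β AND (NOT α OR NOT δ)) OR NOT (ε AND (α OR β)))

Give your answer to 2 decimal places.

NOT α = 1 − 0.23 = 0.77
NOT δ = 1 − 0.83 = 0.17
NOT α OR NOT δ = max(a, b) on (0.77, 0.17) = 0.77
β AND (NOT α OR NOT δ) = min(a, b) on (0.45, 0.77) = 0.45
α OR β = max(a, b) on (0.23, 0.45) = 0.45
ε AND (α OR β) = min(a, b) on (0.86, 0.45) = 0.45
NOT (ε AND (α OR β)) = 1 − 0.45 = 0.55
(β AND (NOT α OR NOT δ)) OR NOT (ε AND (α OR β)) = max(a, b) on (0.45, 0.55) = 0.55
NOT ((β AND (NOT α OR NOT δ)) OR NOT (ε AND (α OR β))) = 1 − 0.55 = 0.45

0.45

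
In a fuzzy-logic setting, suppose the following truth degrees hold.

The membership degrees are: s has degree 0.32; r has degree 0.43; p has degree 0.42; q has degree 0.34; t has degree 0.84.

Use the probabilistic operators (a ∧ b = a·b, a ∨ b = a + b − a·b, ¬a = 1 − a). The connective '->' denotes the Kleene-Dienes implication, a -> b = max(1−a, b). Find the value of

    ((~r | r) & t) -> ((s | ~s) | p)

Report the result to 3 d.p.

0.874

~r = 1 − 0.4300 = 0.5700
~r | r = a + b − a·b on (0.5700, 0.4300) = 0.7549
(~r | r) & t = a·b on (0.7549, 0.8400) = 0.6341
~s = 1 − 0.3200 = 0.6800
s | ~s = a + b − a·b on (0.3200, 0.6800) = 0.7824
(s | ~s) | p = a + b − a·b on (0.7824, 0.4200) = 0.8738
((~r | r) & t) -> ((s | ~s) | p)  [Kleene-Dienes: max(1−a, b)] with a=0.6341, b=0.8738 → 0.8738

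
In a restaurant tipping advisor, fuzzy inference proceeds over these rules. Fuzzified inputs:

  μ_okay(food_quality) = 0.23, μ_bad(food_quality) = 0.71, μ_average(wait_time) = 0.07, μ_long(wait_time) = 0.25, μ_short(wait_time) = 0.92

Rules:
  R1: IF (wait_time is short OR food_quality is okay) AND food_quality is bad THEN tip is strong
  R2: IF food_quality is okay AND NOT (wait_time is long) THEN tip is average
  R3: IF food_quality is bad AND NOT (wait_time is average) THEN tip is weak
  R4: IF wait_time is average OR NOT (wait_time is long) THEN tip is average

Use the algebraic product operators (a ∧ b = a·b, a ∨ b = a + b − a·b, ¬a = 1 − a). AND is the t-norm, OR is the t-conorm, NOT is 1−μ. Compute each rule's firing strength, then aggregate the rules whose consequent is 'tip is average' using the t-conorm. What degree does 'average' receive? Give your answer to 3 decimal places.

0.808

R1: (short=0.92 OR okay=0.23) = 0.9384; AND[a·b] with bad=0.71 → w = 0.6663
R2: okay=0.23, ¬long=1−0.25=0.75; AND[a·b] → w = 0.1725
R3: bad=0.71, ¬average=1−0.07=0.93; AND[a·b] → w = 0.6603
R4: average=0.07, ¬long=1−0.25=0.75; OR[a + b − a·b] → w = 0.7675
Rules with consequent 'average': {R2, R4} → strengths 0.1725, 0.7675
Aggregate via t-conorm [a + b − a·b]: 0.8076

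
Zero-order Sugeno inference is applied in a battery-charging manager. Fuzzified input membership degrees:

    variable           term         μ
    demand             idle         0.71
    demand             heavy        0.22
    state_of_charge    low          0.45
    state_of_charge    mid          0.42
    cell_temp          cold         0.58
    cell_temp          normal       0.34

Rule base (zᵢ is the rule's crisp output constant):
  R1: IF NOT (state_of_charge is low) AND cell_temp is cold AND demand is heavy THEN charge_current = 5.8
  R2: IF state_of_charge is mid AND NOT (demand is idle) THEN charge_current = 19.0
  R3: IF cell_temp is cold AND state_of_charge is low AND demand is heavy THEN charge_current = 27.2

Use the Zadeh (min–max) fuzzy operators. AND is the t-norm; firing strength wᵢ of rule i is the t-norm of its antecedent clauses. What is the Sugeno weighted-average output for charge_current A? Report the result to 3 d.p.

17.493

R1 (z=5.8): ¬low=1−0.45=0.55, cold=0.58, heavy=0.22; AND[min(a, b)] → w = 0.22
R2 (z=19.0): mid=0.42, ¬idle=1−0.71=0.29; AND[min(a, b)] → w = 0.29
R3 (z=27.2): cold=0.58, low=0.45, heavy=0.22; AND[min(a, b)] → w = 0.22
Weighted average = (0.22·5.8 + 0.29·19.0 + 0.22·27.2) / (0.22 + 0.29 + 0.22)
  = 12.7700 / 0.7300 = 17.493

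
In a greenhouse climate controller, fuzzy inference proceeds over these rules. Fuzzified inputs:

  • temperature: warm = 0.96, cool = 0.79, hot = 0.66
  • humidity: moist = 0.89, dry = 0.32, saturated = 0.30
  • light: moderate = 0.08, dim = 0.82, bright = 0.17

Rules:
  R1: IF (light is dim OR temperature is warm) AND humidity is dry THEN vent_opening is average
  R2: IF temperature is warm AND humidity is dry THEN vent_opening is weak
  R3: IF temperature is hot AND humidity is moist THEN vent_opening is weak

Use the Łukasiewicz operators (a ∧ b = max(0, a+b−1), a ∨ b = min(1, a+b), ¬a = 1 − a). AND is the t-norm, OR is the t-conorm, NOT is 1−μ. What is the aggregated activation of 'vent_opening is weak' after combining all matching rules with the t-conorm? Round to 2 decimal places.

0.83

R1: (dim=0.82 OR warm=0.96) = 1.00; AND[max(0, a+b−1)] with dry=0.32 → w = 0.32
R2: warm=0.96, dry=0.32; AND[max(0, a+b−1)] → w = 0.28
R3: hot=0.66, moist=0.89; AND[max(0, a+b−1)] → w = 0.55
Rules with consequent 'weak': {R2, R3} → strengths 0.28, 0.55
Aggregate via t-conorm [min(1, a+b)]: 0.83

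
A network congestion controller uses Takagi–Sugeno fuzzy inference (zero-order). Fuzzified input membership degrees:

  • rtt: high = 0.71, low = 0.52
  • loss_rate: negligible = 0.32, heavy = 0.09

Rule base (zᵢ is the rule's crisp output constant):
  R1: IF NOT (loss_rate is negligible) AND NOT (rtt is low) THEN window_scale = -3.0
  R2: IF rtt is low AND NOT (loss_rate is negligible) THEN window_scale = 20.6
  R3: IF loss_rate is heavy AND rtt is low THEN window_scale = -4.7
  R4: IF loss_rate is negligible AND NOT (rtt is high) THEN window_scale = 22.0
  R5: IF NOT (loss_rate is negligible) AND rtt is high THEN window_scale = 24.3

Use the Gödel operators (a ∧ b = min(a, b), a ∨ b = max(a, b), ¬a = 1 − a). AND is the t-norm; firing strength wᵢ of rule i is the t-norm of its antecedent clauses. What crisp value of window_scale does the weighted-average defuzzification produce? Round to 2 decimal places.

15.41

R1 (z=-3.0): ¬negligible=1−0.32=0.68, ¬low=1−0.52=0.48; AND[min(a, b)] → w = 0.48
R2 (z=20.6): low=0.52, ¬negligible=1−0.32=0.68; AND[min(a, b)] → w = 0.52
R3 (z=-4.7): heavy=0.09, low=0.52; AND[min(a, b)] → w = 0.09
R4 (z=22.0): negligible=0.32, ¬high=1−0.71=0.29; AND[min(a, b)] → w = 0.29
R5 (z=24.3): ¬negligible=1−0.32=0.68, high=0.71; AND[min(a, b)] → w = 0.68
Weighted average = (0.48·-3.0 + 0.52·20.6 + 0.09·-4.7 + 0.29·22.0 + 0.68·24.3) / (0.48 + 0.52 + 0.09 + 0.29 + 0.68)
  = 31.7530 / 2.0600 = 15.41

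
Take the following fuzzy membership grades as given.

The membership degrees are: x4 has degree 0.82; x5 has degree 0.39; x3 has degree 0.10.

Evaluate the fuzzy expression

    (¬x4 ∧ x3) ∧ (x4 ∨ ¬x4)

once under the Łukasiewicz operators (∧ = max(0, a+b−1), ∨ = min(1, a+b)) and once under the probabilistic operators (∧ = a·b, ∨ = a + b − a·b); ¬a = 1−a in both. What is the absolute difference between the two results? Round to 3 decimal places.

0.015

Under Łukasiewicz:
  ¬x4 = 1 − 0.82 = 0.18
  ¬x4 ∧ x3 = max(0, a+b−1) on (0.18, 0.10) = 0.00
  ¬x4 = 1 − 0.82 = 0.18
  x4 ∨ ¬x4 = min(1, a+b) on (0.82, 0.18) = 1.00
  (¬x4 ∧ x3) ∧ (x4 ∨ ¬x4) = max(0, a+b−1) on (0.00, 1.00) = 0.00
  → value = 0.0000
Under probabilistic:
  ¬x4 = 1 − 0.8200 = 0.1800
  ¬x4 ∧ x3 = a·b on (0.1800, 0.1000) = 0.0180
  ¬x4 = 1 − 0.8200 = 0.1800
  x4 ∨ ¬x4 = a + b − a·b on (0.8200, 0.1800) = 0.8524
  (¬x4 ∧ x3) ∧ (x4 ∨ ¬x4) = a·b on (0.0180, 0.8524) = 0.0153
  → value = 0.0153
|0.0000 − 0.0153| = 0.015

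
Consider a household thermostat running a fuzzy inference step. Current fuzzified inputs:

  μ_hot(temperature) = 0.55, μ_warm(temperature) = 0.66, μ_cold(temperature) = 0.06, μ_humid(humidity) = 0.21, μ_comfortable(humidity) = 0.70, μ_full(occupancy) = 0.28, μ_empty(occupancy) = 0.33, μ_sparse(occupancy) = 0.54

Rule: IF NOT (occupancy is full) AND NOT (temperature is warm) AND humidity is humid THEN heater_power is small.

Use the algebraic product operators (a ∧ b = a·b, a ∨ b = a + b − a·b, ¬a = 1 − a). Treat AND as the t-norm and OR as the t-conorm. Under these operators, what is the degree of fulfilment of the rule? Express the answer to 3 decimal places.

firing strength: ¬full=1−0.28=0.72, ¬warm=1−0.66=0.34, humid=0.21; AND[a·b] → w = 0.0514

0.051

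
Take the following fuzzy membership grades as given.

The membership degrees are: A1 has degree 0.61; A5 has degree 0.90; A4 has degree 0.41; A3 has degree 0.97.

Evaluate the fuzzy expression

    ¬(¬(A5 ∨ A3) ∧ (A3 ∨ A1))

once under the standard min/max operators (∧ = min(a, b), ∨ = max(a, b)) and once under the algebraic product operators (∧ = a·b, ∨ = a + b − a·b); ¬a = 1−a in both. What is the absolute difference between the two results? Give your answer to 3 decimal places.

Under standard min/max:
  A5 ∨ A3 = max(a, b) on (0.90, 0.97) = 0.97
  ¬(A5 ∨ A3) = 1 − 0.97 = 0.03
  A3 ∨ A1 = max(a, b) on (0.97, 0.61) = 0.97
  ¬(A5 ∨ A3) ∧ (A3 ∨ A1) = min(a, b) on (0.03, 0.97) = 0.03
  ¬(¬(A5 ∨ A3) ∧ (A3 ∨ A1)) = 1 − 0.03 = 0.97
  → value = 0.9700
Under algebraic product:
  A5 ∨ A3 = a + b − a·b on (0.9000, 0.9700) = 0.9970
  ¬(A5 ∨ A3) = 1 − 0.9970 = 0.0030
  A3 ∨ A1 = a + b − a·b on (0.9700, 0.6100) = 0.9883
  ¬(A5 ∨ A3) ∧ (A3 ∨ A1) = a·b on (0.0030, 0.9883) = 0.0030
  ¬(¬(A5 ∨ A3) ∧ (A3 ∨ A1)) = 1 − 0.0030 = 0.9970
  → value = 0.9970
|0.9700 − 0.9970| = 0.027

0.027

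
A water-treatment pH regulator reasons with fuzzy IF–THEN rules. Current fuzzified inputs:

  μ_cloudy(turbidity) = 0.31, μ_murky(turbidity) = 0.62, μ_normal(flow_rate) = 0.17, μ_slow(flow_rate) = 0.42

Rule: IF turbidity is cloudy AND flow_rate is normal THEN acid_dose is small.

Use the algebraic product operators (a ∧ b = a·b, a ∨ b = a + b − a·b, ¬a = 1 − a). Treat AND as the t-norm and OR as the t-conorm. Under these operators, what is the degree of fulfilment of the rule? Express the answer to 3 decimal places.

firing strength: cloudy=0.31, normal=0.17; AND[a·b] → w = 0.0527

0.053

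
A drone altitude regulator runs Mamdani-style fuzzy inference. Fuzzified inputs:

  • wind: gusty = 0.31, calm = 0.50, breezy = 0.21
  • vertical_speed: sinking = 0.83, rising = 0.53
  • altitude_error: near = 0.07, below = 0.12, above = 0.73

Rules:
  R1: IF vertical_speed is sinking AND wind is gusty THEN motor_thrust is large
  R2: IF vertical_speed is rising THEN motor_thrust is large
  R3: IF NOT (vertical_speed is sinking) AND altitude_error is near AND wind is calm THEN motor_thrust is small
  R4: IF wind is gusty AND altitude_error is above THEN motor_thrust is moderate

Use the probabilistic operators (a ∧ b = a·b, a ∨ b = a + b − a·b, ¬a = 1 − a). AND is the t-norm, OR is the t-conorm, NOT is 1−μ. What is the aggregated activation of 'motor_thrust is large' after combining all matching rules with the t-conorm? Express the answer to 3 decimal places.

R1: sinking=0.83, gusty=0.31; AND[a·b] → w = 0.2573
R2: rising=0.53 → w = 0.5300
R3: ¬sinking=1−0.83=0.17, near=0.07, calm=0.50; AND[a·b] → w = 0.0060
R4: gusty=0.31, above=0.73; AND[a·b] → w = 0.2263
Rules with consequent 'large': {R1, R2} → strengths 0.2573, 0.5300
Aggregate via t-conorm [a + b − a·b]: 0.6509

0.651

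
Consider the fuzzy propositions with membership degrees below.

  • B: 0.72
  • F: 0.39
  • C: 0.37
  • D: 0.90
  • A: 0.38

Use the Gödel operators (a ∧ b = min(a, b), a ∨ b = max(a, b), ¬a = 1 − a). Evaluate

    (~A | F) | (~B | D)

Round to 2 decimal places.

~A = 1 − 0.38 = 0.62
~A | F = max(a, b) on (0.62, 0.39) = 0.62
~B = 1 − 0.72 = 0.28
~B | D = max(a, b) on (0.28, 0.90) = 0.90
(~A | F) | (~B | D) = max(a, b) on (0.62, 0.90) = 0.90

0.90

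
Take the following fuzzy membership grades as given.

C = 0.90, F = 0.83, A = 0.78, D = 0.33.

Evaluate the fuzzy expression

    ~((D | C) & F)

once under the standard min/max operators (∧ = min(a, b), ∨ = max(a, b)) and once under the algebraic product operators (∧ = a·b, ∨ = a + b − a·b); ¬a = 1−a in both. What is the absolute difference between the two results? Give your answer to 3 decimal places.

Under standard min/max:
  D | C = max(a, b) on (0.33, 0.90) = 0.90
  (D | C) & F = min(a, b) on (0.90, 0.83) = 0.83
  ~((D | C) & F) = 1 − 0.83 = 0.17
  → value = 0.1700
Under algebraic product:
  D | C = a + b − a·b on (0.3300, 0.9000) = 0.9330
  (D | C) & F = a·b on (0.9330, 0.8300) = 0.7744
  ~((D | C) & F) = 1 − 0.7744 = 0.2256
  → value = 0.2256
|0.1700 − 0.2256| = 0.056

0.056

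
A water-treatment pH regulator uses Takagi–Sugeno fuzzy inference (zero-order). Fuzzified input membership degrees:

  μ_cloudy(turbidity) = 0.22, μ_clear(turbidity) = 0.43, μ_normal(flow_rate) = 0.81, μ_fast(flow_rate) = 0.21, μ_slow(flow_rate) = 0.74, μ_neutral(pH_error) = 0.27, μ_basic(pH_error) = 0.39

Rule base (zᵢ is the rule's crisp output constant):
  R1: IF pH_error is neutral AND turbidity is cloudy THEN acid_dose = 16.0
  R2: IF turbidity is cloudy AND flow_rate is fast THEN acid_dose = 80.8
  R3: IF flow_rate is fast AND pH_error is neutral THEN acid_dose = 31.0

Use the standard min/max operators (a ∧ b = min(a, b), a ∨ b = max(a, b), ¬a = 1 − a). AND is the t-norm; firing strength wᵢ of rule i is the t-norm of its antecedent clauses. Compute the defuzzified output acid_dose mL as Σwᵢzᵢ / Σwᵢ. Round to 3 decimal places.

R1 (z=16.0): neutral=0.27, cloudy=0.22; AND[min(a, b)] → w = 0.22
R2 (z=80.8): cloudy=0.22, fast=0.21; AND[min(a, b)] → w = 0.21
R3 (z=31.0): fast=0.21, neutral=0.27; AND[min(a, b)] → w = 0.21
Weighted average = (0.22·16.0 + 0.21·80.8 + 0.21·31.0) / (0.22 + 0.21 + 0.21)
  = 26.9980 / 0.6400 = 42.184

42.184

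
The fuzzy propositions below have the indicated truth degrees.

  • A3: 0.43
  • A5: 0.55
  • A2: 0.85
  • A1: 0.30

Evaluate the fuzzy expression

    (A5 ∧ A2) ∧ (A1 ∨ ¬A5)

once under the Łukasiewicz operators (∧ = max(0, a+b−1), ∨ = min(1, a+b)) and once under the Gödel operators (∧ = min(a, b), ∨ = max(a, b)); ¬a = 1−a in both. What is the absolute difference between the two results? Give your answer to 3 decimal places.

0.300

Under Łukasiewicz:
  A5 ∧ A2 = max(0, a+b−1) on (0.55, 0.85) = 0.40
  ¬A5 = 1 − 0.55 = 0.45
  A1 ∨ ¬A5 = min(1, a+b) on (0.30, 0.45) = 0.75
  (A5 ∧ A2) ∧ (A1 ∨ ¬A5) = max(0, a+b−1) on (0.40, 0.75) = 0.15
  → value = 0.1500
Under Gödel:
  A5 ∧ A2 = min(a, b) on (0.55, 0.85) = 0.55
  ¬A5 = 1 − 0.55 = 0.45
  A1 ∨ ¬A5 = max(a, b) on (0.30, 0.45) = 0.45
  (A5 ∧ A2) ∧ (A1 ∨ ¬A5) = min(a, b) on (0.55, 0.45) = 0.45
  → value = 0.4500
|0.1500 − 0.4500| = 0.300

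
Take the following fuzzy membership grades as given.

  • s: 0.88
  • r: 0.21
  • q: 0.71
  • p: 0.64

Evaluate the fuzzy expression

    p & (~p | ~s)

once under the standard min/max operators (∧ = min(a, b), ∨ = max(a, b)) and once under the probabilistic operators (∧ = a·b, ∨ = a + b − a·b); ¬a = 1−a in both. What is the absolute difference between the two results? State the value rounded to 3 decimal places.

Under standard min/max:
  ~p = 1 − 0.64 = 0.36
  ~s = 1 − 0.88 = 0.12
  ~p | ~s = max(a, b) on (0.36, 0.12) = 0.36
  p & (~p | ~s) = min(a, b) on (0.64, 0.36) = 0.36
  → value = 0.3600
Under probabilistic:
  ~p = 1 − 0.6400 = 0.3600
  ~s = 1 − 0.8800 = 0.1200
  ~p | ~s = a + b − a·b on (0.3600, 0.1200) = 0.4368
  p & (~p | ~s) = a·b on (0.6400, 0.4368) = 0.2796
  → value = 0.2796
|0.3600 − 0.2796| = 0.080

0.080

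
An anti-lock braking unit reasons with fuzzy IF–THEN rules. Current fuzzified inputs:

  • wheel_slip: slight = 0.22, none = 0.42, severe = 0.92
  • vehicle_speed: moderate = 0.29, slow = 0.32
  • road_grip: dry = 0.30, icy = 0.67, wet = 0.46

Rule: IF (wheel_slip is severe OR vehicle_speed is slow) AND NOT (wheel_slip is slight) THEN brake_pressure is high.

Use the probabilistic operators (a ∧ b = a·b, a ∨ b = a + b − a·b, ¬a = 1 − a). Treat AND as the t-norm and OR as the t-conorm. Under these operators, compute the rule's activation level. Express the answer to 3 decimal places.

0.738

firing strength: (severe=0.92 OR slow=0.32) = 0.9456; AND[a·b] with ¬slight=1−0.22=0.78 → w = 0.7376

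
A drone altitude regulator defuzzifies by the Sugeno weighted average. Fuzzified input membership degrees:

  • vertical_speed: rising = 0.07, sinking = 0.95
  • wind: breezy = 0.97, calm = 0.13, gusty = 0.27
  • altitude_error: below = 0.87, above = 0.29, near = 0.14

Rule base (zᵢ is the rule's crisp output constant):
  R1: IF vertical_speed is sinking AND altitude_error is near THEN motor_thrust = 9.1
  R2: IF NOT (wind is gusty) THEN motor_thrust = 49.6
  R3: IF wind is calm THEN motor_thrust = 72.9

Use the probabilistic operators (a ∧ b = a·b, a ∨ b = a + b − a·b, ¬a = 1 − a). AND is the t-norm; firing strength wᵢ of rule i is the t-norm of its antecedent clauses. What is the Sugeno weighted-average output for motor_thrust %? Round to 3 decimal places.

47.226

R1 (z=9.1): sinking=0.95, near=0.14; AND[a·b] → w = 0.1330
R2 (z=49.6): ¬gusty=1−0.27=0.73 → w = 0.7300
R3 (z=72.9): calm=0.13 → w = 0.1300
Weighted average = (0.1330·9.1 + 0.7300·49.6 + 0.1300·72.9) / (0.1330 + 0.7300 + 0.1300)
  = 46.8953 / 0.9930 = 47.226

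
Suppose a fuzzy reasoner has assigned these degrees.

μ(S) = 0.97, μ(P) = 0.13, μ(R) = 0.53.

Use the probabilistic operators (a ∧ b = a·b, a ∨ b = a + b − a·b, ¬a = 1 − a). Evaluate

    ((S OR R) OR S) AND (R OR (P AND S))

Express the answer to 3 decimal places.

S OR R = a + b − a·b on (0.9700, 0.5300) = 0.9859
(S OR R) OR S = a + b − a·b on (0.9859, 0.9700) = 0.9996
P AND S = a·b on (0.1300, 0.9700) = 0.1261
R OR (P AND S) = a + b − a·b on (0.5300, 0.1261) = 0.5893
((S OR R) OR S) AND (R OR (P AND S)) = a·b on (0.9996, 0.5893) = 0.5890

0.589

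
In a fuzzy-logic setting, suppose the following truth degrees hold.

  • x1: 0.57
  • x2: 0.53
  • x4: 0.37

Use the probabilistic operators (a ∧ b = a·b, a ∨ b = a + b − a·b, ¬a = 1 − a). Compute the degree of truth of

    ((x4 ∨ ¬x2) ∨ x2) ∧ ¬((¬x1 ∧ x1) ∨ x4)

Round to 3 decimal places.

0.401

¬x2 = 1 − 0.5300 = 0.4700
x4 ∨ ¬x2 = a + b − a·b on (0.3700, 0.4700) = 0.6661
(x4 ∨ ¬x2) ∨ x2 = a + b − a·b on (0.6661, 0.5300) = 0.8431
¬x1 = 1 − 0.5700 = 0.4300
¬x1 ∧ x1 = a·b on (0.4300, 0.5700) = 0.2451
(¬x1 ∧ x1) ∨ x4 = a + b − a·b on (0.2451, 0.3700) = 0.5244
¬((¬x1 ∧ x1) ∨ x4) = 1 − 0.5244 = 0.4756
((x4 ∨ ¬x2) ∨ x2) ∧ ¬((¬x1 ∧ x1) ∨ x4) = a·b on (0.8431, 0.4756) = 0.4010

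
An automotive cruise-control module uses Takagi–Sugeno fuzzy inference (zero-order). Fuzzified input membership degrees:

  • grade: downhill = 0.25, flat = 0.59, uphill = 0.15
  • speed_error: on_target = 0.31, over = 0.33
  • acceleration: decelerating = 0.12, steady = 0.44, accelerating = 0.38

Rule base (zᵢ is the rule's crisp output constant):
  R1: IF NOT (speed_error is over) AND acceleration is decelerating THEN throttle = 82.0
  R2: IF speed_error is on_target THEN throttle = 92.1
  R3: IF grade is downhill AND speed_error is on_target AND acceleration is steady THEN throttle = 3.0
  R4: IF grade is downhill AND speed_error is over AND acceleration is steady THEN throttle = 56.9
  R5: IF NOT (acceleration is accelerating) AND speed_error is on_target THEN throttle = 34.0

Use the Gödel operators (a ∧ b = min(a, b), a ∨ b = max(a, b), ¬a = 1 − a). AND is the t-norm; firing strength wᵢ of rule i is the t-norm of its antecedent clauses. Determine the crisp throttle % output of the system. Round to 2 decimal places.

51.54

R1 (z=82.0): ¬over=1−0.33=0.67, decelerating=0.12; AND[min(a, b)] → w = 0.12
R2 (z=92.1): on_target=0.31 → w = 0.31
R3 (z=3.0): downhill=0.25, on_target=0.31, steady=0.44; AND[min(a, b)] → w = 0.25
R4 (z=56.9): downhill=0.25, over=0.33, steady=0.44; AND[min(a, b)] → w = 0.25
R5 (z=34.0): ¬accelerating=1−0.38=0.62, on_target=0.31; AND[min(a, b)] → w = 0.31
Weighted average = (0.12·82.0 + 0.31·92.1 + 0.25·3.0 + 0.25·56.9 + 0.31·34.0) / (0.12 + 0.31 + 0.25 + 0.25 + 0.31)
  = 63.9060 / 1.2400 = 51.54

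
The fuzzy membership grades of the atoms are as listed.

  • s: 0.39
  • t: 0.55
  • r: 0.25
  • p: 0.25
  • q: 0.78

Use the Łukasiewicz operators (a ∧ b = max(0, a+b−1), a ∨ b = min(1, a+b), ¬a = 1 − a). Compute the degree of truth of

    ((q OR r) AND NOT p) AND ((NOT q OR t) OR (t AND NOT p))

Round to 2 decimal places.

0.75

q OR r = min(1, a+b) on (0.78, 0.25) = 1.00
NOT p = 1 − 0.25 = 0.75
(q OR r) AND NOT p = max(0, a+b−1) on (1.00, 0.75) = 0.75
NOT q = 1 − 0.78 = 0.22
NOT q OR t = min(1, a+b) on (0.22, 0.55) = 0.77
NOT p = 1 − 0.25 = 0.75
t AND NOT p = max(0, a+b−1) on (0.55, 0.75) = 0.30
(NOT q OR t) OR (t AND NOT p) = min(1, a+b) on (0.77, 0.30) = 1.00
((q OR r) AND NOT p) AND ((NOT q OR t) OR (t AND NOT p)) = max(0, a+b−1) on (0.75, 1.00) = 0.75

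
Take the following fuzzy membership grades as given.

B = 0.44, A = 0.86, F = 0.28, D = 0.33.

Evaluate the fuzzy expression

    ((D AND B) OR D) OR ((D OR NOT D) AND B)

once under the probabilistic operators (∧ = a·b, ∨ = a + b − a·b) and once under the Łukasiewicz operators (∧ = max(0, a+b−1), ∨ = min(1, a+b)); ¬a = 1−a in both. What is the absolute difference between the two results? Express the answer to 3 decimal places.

Under probabilistic:
  D AND B = a·b on (0.3300, 0.4400) = 0.1452
  (D AND B) OR D = a + b − a·b on (0.1452, 0.3300) = 0.4273
  NOT D = 1 − 0.3300 = 0.6700
  D OR NOT D = a + b − a·b on (0.3300, 0.6700) = 0.7789
  (D OR NOT D) AND B = a·b on (0.7789, 0.4400) = 0.3427
  ((D AND B) OR D) OR ((D OR NOT D) AND B) = a + b − a·b on (0.4273, 0.3427) = 0.6236
  → value = 0.6236
Under Łukasiewicz:
  D AND B = max(0, a+b−1) on (0.33, 0.44) = 0.00
  (D AND B) OR D = min(1, a+b) on (0.00, 0.33) = 0.33
  NOT D = 1 − 0.33 = 0.67
  D OR NOT D = min(1, a+b) on (0.33, 0.67) = 1.00
  (D OR NOT D) AND B = max(0, a+b−1) on (1.00, 0.44) = 0.44
  ((D AND B) OR D) OR ((D OR NOT D) AND B) = min(1, a+b) on (0.33, 0.44) = 0.77
  → value = 0.7700
|0.6236 − 0.7700| = 0.146

0.146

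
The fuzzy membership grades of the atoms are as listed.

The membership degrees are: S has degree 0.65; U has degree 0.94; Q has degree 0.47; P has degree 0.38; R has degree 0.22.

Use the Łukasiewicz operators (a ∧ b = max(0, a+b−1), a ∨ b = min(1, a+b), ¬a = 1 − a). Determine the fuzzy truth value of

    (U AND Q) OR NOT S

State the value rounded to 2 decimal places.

U AND Q = max(0, a+b−1) on (0.94, 0.47) = 0.41
NOT S = 1 − 0.65 = 0.35
(U AND Q) OR NOT S = min(1, a+b) on (0.41, 0.35) = 0.76

0.76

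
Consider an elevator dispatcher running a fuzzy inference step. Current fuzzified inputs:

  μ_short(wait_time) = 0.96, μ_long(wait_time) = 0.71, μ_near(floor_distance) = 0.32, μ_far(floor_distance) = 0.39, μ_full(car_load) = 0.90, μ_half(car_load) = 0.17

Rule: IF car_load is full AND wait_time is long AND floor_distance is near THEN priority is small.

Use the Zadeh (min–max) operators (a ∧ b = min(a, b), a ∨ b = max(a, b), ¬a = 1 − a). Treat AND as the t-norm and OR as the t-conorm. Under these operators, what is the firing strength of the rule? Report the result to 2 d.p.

firing strength: full=0.90, long=0.71, near=0.32; AND[min(a, b)] → w = 0.32

0.32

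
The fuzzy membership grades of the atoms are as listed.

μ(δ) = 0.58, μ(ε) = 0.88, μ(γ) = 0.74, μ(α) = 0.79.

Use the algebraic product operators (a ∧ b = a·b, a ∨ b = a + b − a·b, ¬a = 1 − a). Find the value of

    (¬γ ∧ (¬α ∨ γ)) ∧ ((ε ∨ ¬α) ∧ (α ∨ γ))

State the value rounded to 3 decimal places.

0.177

¬γ = 1 − 0.7400 = 0.2600
¬α = 1 − 0.7900 = 0.2100
¬α ∨ γ = a + b − a·b on (0.2100, 0.7400) = 0.7946
¬γ ∧ (¬α ∨ γ) = a·b on (0.2600, 0.7946) = 0.2066
¬α = 1 − 0.7900 = 0.2100
ε ∨ ¬α = a + b − a·b on (0.8800, 0.2100) = 0.9052
α ∨ γ = a + b − a·b on (0.7900, 0.7400) = 0.9454
(ε ∨ ¬α) ∧ (α ∨ γ) = a·b on (0.9052, 0.9454) = 0.8558
(¬γ ∧ (¬α ∨ γ)) ∧ ((ε ∨ ¬α) ∧ (α ∨ γ)) = a·b on (0.2066, 0.8558) = 0.1768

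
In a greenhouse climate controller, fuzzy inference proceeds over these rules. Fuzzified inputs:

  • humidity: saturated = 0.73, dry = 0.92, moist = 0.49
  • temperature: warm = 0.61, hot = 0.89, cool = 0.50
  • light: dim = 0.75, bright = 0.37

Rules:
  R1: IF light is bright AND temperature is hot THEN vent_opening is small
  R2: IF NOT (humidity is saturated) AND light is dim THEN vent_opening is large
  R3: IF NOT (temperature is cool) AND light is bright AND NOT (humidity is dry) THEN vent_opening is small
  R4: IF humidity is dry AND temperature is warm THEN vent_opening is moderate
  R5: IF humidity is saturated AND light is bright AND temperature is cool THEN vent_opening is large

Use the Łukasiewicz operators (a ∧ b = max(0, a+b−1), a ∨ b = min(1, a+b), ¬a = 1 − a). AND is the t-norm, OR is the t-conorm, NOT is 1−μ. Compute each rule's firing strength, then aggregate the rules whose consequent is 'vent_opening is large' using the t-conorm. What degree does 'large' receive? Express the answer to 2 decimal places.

R1: bright=0.37, hot=0.89; AND[max(0, a+b−1)] → w = 0.26
R2: ¬saturated=1−0.73=0.27, dim=0.75; AND[max(0, a+b−1)] → w = 0.02
R3: ¬cool=1−0.50=0.50, bright=0.37, ¬dry=1−0.92=0.08; AND[max(0, a+b−1)] → w = 0.00
R4: dry=0.92, warm=0.61; AND[max(0, a+b−1)] → w = 0.53
R5: saturated=0.73, bright=0.37, cool=0.50; AND[max(0, a+b−1)] → w = 0.00
Rules with consequent 'large': {R2, R5} → strengths 0.02, 0.00
Aggregate via t-conorm [min(1, a+b)]: 0.02

0.02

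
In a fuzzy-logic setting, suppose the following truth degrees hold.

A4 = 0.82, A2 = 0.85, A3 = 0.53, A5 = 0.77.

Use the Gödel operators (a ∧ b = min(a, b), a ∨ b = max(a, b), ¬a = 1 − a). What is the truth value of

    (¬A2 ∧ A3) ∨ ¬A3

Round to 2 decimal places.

0.47

¬A2 = 1 − 0.85 = 0.15
¬A2 ∧ A3 = min(a, b) on (0.15, 0.53) = 0.15
¬A3 = 1 − 0.53 = 0.47
(¬A2 ∧ A3) ∨ ¬A3 = max(a, b) on (0.15, 0.47) = 0.47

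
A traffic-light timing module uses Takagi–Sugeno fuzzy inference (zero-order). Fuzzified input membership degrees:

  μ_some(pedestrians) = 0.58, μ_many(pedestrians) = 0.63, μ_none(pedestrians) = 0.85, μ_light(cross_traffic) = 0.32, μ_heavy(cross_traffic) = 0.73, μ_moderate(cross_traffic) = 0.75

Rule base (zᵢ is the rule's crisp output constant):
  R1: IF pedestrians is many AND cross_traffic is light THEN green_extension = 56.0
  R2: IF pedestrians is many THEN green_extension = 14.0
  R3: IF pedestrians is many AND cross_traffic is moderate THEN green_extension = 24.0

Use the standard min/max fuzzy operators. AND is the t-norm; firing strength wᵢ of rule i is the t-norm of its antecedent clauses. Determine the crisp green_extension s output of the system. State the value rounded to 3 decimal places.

26.494

R1 (z=56.0): many=0.63, light=0.32; AND[min(a, b)] → w = 0.32
R2 (z=14.0): many=0.63 → w = 0.63
R3 (z=24.0): many=0.63, moderate=0.75; AND[min(a, b)] → w = 0.63
Weighted average = (0.32·56.0 + 0.63·14.0 + 0.63·24.0) / (0.32 + 0.63 + 0.63)
  = 41.8600 / 1.5800 = 26.494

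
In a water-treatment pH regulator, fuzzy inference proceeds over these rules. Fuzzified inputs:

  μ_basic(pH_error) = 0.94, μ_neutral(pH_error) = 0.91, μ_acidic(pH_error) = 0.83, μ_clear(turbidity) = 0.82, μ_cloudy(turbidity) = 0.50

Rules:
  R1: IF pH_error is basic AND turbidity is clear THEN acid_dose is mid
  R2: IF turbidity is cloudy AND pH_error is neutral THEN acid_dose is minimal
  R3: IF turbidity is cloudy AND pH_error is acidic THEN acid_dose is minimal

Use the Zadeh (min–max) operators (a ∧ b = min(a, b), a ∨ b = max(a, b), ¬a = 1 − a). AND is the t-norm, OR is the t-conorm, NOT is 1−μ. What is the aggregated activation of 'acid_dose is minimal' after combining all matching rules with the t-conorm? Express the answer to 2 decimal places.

0.50

R1: basic=0.94, clear=0.82; AND[min(a, b)] → w = 0.82
R2: cloudy=0.50, neutral=0.91; AND[min(a, b)] → w = 0.50
R3: cloudy=0.50, acidic=0.83; AND[min(a, b)] → w = 0.50
Rules with consequent 'minimal': {R2, R3} → strengths 0.50, 0.50
Aggregate via t-conorm [max(a, b)]: 0.50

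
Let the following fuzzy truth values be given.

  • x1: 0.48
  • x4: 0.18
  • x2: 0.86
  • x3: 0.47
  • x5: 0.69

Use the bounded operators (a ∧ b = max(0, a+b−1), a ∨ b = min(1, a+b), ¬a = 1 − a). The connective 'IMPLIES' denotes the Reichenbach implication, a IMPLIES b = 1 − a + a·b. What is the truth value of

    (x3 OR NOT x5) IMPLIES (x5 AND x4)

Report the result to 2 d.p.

0.22

NOT x5 = 1 − 0.69 = 0.31
x3 OR NOT x5 = min(1, a+b) on (0.47, 0.31) = 0.78
x5 AND x4 = max(0, a+b−1) on (0.69, 0.18) = 0.00
(x3 OR NOT x5) IMPLIES (x5 AND x4)  [Reichenbach: 1 − a + a·b] with a=0.78, b=0.00 → 0.22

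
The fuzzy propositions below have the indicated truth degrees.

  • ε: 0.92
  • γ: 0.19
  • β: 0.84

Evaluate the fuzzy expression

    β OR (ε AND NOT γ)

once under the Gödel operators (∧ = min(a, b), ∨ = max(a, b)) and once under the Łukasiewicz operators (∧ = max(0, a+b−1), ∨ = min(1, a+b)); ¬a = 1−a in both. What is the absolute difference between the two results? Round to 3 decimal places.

0.160

Under Gödel:
  NOT γ = 1 − 0.19 = 0.81
  ε AND NOT γ = min(a, b) on (0.92, 0.81) = 0.81
  β OR (ε AND NOT γ) = max(a, b) on (0.84, 0.81) = 0.84
  → value = 0.8400
Under Łukasiewicz:
  NOT γ = 1 − 0.19 = 0.81
  ε AND NOT γ = max(0, a+b−1) on (0.92, 0.81) = 0.73
  β OR (ε AND NOT γ) = min(1, a+b) on (0.84, 0.73) = 1.00
  → value = 1.0000
|0.8400 − 1.0000| = 0.160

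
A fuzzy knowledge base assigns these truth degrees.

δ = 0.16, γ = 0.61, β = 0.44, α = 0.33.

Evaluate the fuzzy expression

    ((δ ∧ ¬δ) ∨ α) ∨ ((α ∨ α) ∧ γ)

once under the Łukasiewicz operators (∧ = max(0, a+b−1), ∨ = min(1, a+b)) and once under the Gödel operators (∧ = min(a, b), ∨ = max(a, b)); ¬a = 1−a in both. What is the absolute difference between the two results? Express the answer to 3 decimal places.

0.270

Under Łukasiewicz:
  ¬δ = 1 − 0.16 = 0.84
  δ ∧ ¬δ = max(0, a+b−1) on (0.16, 0.84) = 0.00
  (δ ∧ ¬δ) ∨ α = min(1, a+b) on (0.00, 0.33) = 0.33
  α ∨ α = min(1, a+b) on (0.33, 0.33) = 0.66
  (α ∨ α) ∧ γ = max(0, a+b−1) on (0.66, 0.61) = 0.27
  ((δ ∧ ¬δ) ∨ α) ∨ ((α ∨ α) ∧ γ) = min(1, a+b) on (0.33, 0.27) = 0.60
  → value = 0.6000
Under Gödel:
  ¬δ = 1 − 0.16 = 0.84
  δ ∧ ¬δ = min(a, b) on (0.16, 0.84) = 0.16
  (δ ∧ ¬δ) ∨ α = max(a, b) on (0.16, 0.33) = 0.33
  α ∨ α = max(a, b) on (0.33, 0.33) = 0.33
  (α ∨ α) ∧ γ = min(a, b) on (0.33, 0.61) = 0.33
  ((δ ∧ ¬δ) ∨ α) ∨ ((α ∨ α) ∧ γ) = max(a, b) on (0.33, 0.33) = 0.33
  → value = 0.3300
|0.6000 − 0.3300| = 0.270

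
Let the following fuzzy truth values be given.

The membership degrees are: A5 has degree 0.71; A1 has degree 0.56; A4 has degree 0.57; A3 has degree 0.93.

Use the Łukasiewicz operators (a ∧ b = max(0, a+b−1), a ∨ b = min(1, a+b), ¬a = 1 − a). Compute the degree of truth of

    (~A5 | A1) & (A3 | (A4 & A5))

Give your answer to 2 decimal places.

~A5 = 1 − 0.71 = 0.29
~A5 | A1 = min(1, a+b) on (0.29, 0.56) = 0.85
A4 & A5 = max(0, a+b−1) on (0.57, 0.71) = 0.28
A3 | (A4 & A5) = min(1, a+b) on (0.93, 0.28) = 1.00
(~A5 | A1) & (A3 | (A4 & A5)) = max(0, a+b−1) on (0.85, 1.00) = 0.85

0.85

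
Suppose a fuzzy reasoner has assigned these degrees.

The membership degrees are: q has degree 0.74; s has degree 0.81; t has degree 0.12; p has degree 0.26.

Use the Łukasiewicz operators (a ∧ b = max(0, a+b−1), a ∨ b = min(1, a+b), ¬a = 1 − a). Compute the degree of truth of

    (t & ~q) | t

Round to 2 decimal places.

~q = 1 − 0.74 = 0.26
t & ~q = max(0, a+b−1) on (0.12, 0.26) = 0.00
(t & ~q) | t = min(1, a+b) on (0.00, 0.12) = 0.12

0.12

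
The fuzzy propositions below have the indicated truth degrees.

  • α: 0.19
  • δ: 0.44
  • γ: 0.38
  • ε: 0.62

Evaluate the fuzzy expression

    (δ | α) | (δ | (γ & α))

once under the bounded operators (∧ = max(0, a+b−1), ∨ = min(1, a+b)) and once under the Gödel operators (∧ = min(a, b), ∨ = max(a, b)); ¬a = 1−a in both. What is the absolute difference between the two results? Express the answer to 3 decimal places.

0.560

Under bounded:
  δ | α = min(1, a+b) on (0.44, 0.19) = 0.63
  γ & α = max(0, a+b−1) on (0.38, 0.19) = 0.00
  δ | (γ & α) = min(1, a+b) on (0.44, 0.00) = 0.44
  (δ | α) | (δ | (γ & α)) = min(1, a+b) on (0.63, 0.44) = 1.00
  → value = 1.0000
Under Gödel:
  δ | α = max(a, b) on (0.44, 0.19) = 0.44
  γ & α = min(a, b) on (0.38, 0.19) = 0.19
  δ | (γ & α) = max(a, b) on (0.44, 0.19) = 0.44
  (δ | α) | (δ | (γ & α)) = max(a, b) on (0.44, 0.44) = 0.44
  → value = 0.4400
|1.0000 − 0.4400| = 0.560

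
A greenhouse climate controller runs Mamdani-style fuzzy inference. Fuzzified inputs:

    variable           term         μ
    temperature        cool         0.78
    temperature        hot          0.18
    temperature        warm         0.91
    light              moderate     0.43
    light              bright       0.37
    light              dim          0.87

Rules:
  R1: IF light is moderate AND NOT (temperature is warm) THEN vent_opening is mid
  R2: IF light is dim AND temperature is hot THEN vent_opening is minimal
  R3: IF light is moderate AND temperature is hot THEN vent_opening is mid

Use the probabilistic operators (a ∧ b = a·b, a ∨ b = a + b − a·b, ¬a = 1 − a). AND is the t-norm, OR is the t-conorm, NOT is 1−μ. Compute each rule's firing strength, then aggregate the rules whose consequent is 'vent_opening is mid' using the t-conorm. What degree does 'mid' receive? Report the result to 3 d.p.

R1: moderate=0.43, ¬warm=1−0.91=0.09; AND[a·b] → w = 0.0387
R2: dim=0.87, hot=0.18; AND[a·b] → w = 0.1566
R3: moderate=0.43, hot=0.18; AND[a·b] → w = 0.0774
Rules with consequent 'mid': {R1, R3} → strengths 0.0387, 0.0774
Aggregate via t-conorm [a + b − a·b]: 0.1131

0.113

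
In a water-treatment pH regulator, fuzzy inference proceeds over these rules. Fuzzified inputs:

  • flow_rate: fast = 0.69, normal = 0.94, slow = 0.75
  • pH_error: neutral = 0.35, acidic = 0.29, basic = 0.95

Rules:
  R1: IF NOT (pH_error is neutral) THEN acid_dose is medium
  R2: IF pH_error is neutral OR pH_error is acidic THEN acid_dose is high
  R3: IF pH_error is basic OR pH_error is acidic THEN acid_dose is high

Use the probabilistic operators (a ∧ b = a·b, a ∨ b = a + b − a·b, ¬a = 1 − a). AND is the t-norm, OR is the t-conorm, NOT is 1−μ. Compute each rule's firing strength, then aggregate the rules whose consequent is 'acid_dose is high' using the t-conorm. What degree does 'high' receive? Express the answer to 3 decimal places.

0.984

R1: ¬neutral=1−0.35=0.65 → w = 0.6500
R2: neutral=0.35, acidic=0.29; OR[a + b − a·b] → w = 0.5385
R3: basic=0.95, acidic=0.29; OR[a + b − a·b] → w = 0.9645
Rules with consequent 'high': {R2, R3} → strengths 0.5385, 0.9645
Aggregate via t-conorm [a + b − a·b]: 0.9836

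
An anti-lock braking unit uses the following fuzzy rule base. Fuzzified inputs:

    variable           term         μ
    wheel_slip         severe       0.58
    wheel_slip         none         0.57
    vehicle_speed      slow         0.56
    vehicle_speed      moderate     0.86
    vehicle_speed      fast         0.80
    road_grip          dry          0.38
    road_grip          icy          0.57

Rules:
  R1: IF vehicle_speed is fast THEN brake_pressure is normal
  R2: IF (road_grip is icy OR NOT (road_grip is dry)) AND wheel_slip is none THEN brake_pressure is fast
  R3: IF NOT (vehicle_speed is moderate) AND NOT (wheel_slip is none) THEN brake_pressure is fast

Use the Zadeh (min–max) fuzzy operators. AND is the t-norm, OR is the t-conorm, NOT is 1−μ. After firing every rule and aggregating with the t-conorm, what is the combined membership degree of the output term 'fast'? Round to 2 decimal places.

R1: fast=0.80 → w = 0.80
R2: (icy=0.57 OR ¬dry=1−0.38=0.62) = 0.62; AND[min(a, b)] with none=0.57 → w = 0.57
R3: ¬moderate=1−0.86=0.14, ¬none=1−0.57=0.43; AND[min(a, b)] → w = 0.14
Rules with consequent 'fast': {R2, R3} → strengths 0.57, 0.14
Aggregate via t-conorm [max(a, b)]: 0.57

0.57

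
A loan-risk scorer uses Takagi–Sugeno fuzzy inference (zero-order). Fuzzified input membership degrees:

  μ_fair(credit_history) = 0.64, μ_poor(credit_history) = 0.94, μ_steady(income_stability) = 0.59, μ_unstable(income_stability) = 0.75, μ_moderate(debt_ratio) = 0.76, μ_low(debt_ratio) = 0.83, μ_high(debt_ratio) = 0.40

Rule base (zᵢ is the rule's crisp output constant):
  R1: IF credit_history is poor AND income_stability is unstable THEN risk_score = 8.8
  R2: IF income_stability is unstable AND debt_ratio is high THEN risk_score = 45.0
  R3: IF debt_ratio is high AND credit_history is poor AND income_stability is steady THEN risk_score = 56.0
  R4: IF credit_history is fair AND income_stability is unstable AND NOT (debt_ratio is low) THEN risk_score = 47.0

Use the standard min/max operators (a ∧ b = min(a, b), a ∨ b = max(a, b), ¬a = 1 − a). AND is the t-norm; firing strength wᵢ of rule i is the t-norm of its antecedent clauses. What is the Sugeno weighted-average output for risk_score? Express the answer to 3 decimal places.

31.971

R1 (z=8.8): poor=0.94, unstable=0.75; AND[min(a, b)] → w = 0.75
R2 (z=45.0): unstable=0.75, high=0.40; AND[min(a, b)] → w = 0.40
R3 (z=56.0): high=0.40, poor=0.94, steady=0.59; AND[min(a, b)] → w = 0.40
R4 (z=47.0): fair=0.64, unstable=0.75, ¬low=1−0.83=0.17; AND[min(a, b)] → w = 0.17
Weighted average = (0.75·8.8 + 0.40·45.0 + 0.40·56.0 + 0.17·47.0) / (0.75 + 0.40 + 0.40 + 0.17)
  = 54.9900 / 1.7200 = 31.971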